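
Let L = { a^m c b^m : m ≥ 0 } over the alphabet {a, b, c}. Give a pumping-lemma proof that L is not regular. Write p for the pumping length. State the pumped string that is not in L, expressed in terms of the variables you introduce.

Assume L is regular. Let p be the pumping length given by the pumping lemma.
Take w = a^p c b^p ∈ L with |w| = 2p+1 ≥ p.
The pumping lemma gives a decomposition w = xyz where |xy| ≤ p and y is nonempty.
The first p characters of w are a's, so xy (and hence y) consists only of a's. Write y = a^k, 1 ≤ k ≤ p.
Pump with i = 2: xy^2z = a^{p+k} c b^p, which would require p+k = p. But k ≥ 1, so xy^2z ∉ L.
This is a contradiction; hence L is not regular.

a^{p+k} c b^p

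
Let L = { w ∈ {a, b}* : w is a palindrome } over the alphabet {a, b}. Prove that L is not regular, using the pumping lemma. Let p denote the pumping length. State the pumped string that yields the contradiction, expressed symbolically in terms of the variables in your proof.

a^{p+k} b a^p

Suppose for contradiction that L is regular, and let p be the pumping length.
Take w = a^p b a^p, a palindrome of length 2p+1 ≥ p.
Write w = xyz as guaranteed by the lemma, with |xy| ≤ p and |y| > 0.
Because |xy| ≤ p and w begins with p copies of a, we have y = a^k with 1 ≤ k ≤ p.
Pump with i = 2: xy^2z = a^{p+k} b a^p. Its reverse is a^p b a^{p+k}, which differs from xy^2z since k ≥ 1. So xy^2z is not a palindrome and xy^2z ∉ L.
This is a contradiction; hence L is not regular.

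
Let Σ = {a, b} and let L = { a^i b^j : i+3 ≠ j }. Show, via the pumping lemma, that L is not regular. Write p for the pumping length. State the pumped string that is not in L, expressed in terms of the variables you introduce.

Assume L is regular. Let p be the pumping length given by the pumping lemma.
Choose w = a^p b^{p+p!+3}. Since p ≠ (p+p!+3)-3 = p+p!, w ∈ L; and |w| ≥ p.
The pumping lemma gives a decomposition w = xyz where |xy| ≤ p and y is nonempty.
Because |xy| ≤ p and w begins with p copies of a, we have y = a^k with 1 ≤ k ≤ p.
Since 1 ≤ k ≤ p, k divides p!; set t = 1 + p!/k. Then xy^t z has p + (p!/k)·k = p + p! copies of a. Now the a-count is p+p! and (b-count)-3 = (p+p!+3)-3 = p+p!, so i+3 ≠ j fails. So xy^t z = a^{p+p!} b^{p+p!+3} ∉ L.
This contradicts the pumping lemma, so L is not regular.

a^{p+p!} b^{p+p!+3}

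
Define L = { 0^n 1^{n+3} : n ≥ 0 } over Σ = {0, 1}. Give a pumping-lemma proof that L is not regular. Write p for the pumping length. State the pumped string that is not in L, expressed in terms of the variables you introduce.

0^{p+k} 1^{p+3}

Suppose for contradiction that L is regular, and let p be the pumping length.
Let w = 0^p 1^{p+3} ∈ L; note |w| = 2p+3 ≥ p.
Write w = xyz as guaranteed by the lemma, with |xy| ≤ p and y is nonempty.
Since the first p symbols of w are all 0's and |xy| ≤ p, y lies entirely in the leading 0-block: y = 0^k for some k with 1 ≤ k ≤ p.
Pump with i = 2: xy^2z = 0^{p+k} 1^{p+3}. For this to lie in L we would need p+3 = (p+k)+3, which forces k = 0. But k ≥ 1, so xy^2z ∉ L.
This contradicts the pumping lemma, so L is not regular.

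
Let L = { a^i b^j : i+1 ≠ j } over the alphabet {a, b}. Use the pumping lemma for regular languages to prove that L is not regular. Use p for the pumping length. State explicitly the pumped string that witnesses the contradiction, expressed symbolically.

a^{p+p!} b^{p+p!+1}

Suppose for contradiction that L is regular, and let p be the pumping length.
Choose w = a^p b^{p+p!+1}. Since p ≠ (p+p!+1)-1 = p+p!, w ∈ L; and |w| ≥ p.
The pumping lemma gives a decomposition w = xyz where |xy| ≤ p and |y| ≥ 1.
Because |xy| ≤ p and w begins with p copies of a, we have y = a^k with 1 ≤ k ≤ p.
Since 1 ≤ k ≤ p, k divides p!; set t = 1 + p!/k. Then xy^t z has p + (p!/k)·k = p + p! copies of a. Now the a-count is p+p! and (b-count)-1 = (p+p!+1)-1 = p+p!, so i+1 ≠ j fails. So xy^t z = a^{p+p!} b^{p+p!+1} ∉ L.
Contradiction. Therefore L is not regular.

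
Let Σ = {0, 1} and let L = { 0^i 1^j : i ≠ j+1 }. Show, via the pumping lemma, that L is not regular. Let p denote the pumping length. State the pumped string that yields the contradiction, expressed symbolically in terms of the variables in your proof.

Toward a contradiction, assume L is regular with pumping length p.
Choose w = 0^p 1^{p+p!-1}. Since p ≠ (p+p!-1)+1 = p+p!, w ∈ L; and |w| ≥ p.
By the pumping lemma, w = xyz with |xy| ≤ p and y is nonempty.
Since the first p symbols of w are all 0's and |xy| ≤ p, y lies entirely in the leading 0-block: y = 0^k for some k with 1 ≤ k ≤ p.
Since 1 ≤ k ≤ p, k divides p!; set t = 1 + p!/k. Then xy^t z has p + (p!/k)·k = p + p! copies of 0. Now the 0-count is p+p! and (1-count)+1 = (p+p!-1)+1 = p+p!, so i ≠ j+1 fails. So xy^t z = 0^{p+p!} 1^{p+p!-1} ∉ L.
This is a contradiction; hence L is not regular.

0^{p+p!} 1^{p+p!-1}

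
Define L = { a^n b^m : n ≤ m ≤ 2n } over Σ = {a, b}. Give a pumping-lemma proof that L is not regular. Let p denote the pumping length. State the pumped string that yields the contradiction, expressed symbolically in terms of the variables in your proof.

Assume L is regular; let p be its pumping constant.
Take w = a^p b^p ∈ L (since p ≤ p ≤ 2p), with |w| = 2p ≥ p.
Write w = xyz as guaranteed by the lemma, with |xy| ≤ p and |y| ≥ 1.
Since the first p symbols of w are all a's and |xy| ≤ p, y lies entirely in the leading a-block: y = a^k for some k with 1 ≤ k ≤ p.
Pump with i = 2: xy^2z = a^{p+k} b^p. Now n = p+k > p = m, so the condition n ≤ m fails. Thus xy^2z ∉ L.
This contradicts the pumping lemma, so L is not regular.

a^{p+k} b^p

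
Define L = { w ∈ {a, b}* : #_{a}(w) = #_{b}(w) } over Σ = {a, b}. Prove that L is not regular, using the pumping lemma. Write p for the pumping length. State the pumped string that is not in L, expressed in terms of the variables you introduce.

a^{p+k} b^p

Suppose for contradiction that L is regular, and let p be the pumping length.
Choose w = a^p b^p ∈ L with |w| = 2p ≥ p.
The pumping lemma gives a decomposition w = xyz where |xy| ≤ p and |y| > 0.
Since the first p symbols of w are all a's and |xy| ≤ p, y lies entirely in the leading a-block: y = a^k for some k with 1 ≤ k ≤ p.
Pump with i = 2: xy^2z = a^{p+k} b^p has p+k occurrences of a but only p of b. Since k ≥ 1 the counts differ, so xy^2z ∉ L.
This contradicts the pumping lemma, so L is not regular.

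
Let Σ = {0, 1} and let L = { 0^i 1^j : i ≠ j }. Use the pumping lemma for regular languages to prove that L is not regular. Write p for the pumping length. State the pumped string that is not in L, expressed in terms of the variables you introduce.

0^{p+p!} 1^{p+p!}

Toward a contradiction, assume L is regular with pumping length p.
Choose w = 0^p 1^{p+p!}. Since p ≠ p+p!, w ∈ L; and |w| ≥ p.
The pumping lemma gives a decomposition w = xyz where |xy| ≤ p and y is nonempty.
Because |xy| ≤ p and w begins with p copies of 0, we have y = 0^k with 1 ≤ k ≤ p.
Since 1 ≤ k ≤ p, k divides p!; set t = 1 + p!/k. Then xy^t z has p + (p!/k)·k = p + p! copies of 0. Now the 0-count equals the 1-count, so i ≠ j fails. So xy^t z = 0^{p+p!} 1^{p+p!} ∉ L.
This contradicts the pumping lemma, so L is not regular.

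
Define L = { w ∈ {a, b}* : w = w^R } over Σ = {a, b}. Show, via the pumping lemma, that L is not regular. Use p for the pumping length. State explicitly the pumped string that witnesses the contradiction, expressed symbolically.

Toward a contradiction, assume L is regular with pumping length p.
Take w = a^p b a^p, a palindrome of length 2p+1 ≥ p.
The pumping lemma gives a decomposition w = xyz where |xy| ≤ p and |y| ≥ 1.
Since the first p symbols of w are all a's and |xy| ≤ p, y lies entirely in the leading a-block: y = a^k for some k with 1 ≤ k ≤ p.
Pump with i = 2: xy^2z = a^{p+k} b a^p. Its reverse is a^p b a^{p+k}, which differs from xy^2z since k ≥ 1. So xy^2z is not a palindrome and xy^2z ∉ L.
This contradicts the pumping lemma, so L is not regular.

a^{p+k} b a^p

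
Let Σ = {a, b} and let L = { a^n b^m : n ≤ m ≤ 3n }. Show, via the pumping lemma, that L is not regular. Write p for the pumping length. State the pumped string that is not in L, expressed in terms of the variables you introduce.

a^{p+k} b^p

Suppose for contradiction that L is regular, and let p be the pumping length.
Take w = a^p b^p ∈ L (since p ≤ p ≤ 3p), with |w| = 2p ≥ p.
Write w = xyz as guaranteed by the lemma, with |xy| ≤ p and |y| ≥ 1.
Since the first p symbols of w are all a's and |xy| ≤ p, y lies entirely in the leading a-block: y = a^k for some k with 1 ≤ k ≤ p.
Pump with i = 2: xy^2z = a^{p+k} b^p. Now n = p+k > p = m, so the condition n ≤ m fails. Thus xy^2z ∉ L.
Contradiction. Therefore L is not regular.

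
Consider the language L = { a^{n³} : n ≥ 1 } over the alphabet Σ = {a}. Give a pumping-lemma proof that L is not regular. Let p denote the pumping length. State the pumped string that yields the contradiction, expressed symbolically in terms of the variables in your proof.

a^{p³+k}

Assume L is regular. Let p be the pumping length given by the pumping lemma.
Take w = a^{p³} ∈ L with |w| = p³ ≥ p.
The pumping lemma gives a decomposition w = xyz where |xy| ≤ p and y is nonempty.
Then y = a^k for some k with 1 ≤ k ≤ p.
Pump with i = 2: xy^2z = a^{p³+k}. Since 1 ≤ k ≤ p, p³ < p³+k ≤ p³+p < p³+3p²+3p+1 = (p+1)³, so p³+k is not a perfect cube. So xy^2z ∉ L.
Contradiction. Therefore L is not regular.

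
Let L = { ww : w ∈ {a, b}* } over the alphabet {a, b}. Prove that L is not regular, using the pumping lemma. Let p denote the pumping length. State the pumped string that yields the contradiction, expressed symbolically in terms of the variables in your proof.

a^{p+k} b^p a^p b^p

Suppose for contradiction that L is regular, and let p be the pumping length.
Take w = a^p b^p a^p b^p = uu where u = a^pb^p; then w ∈ L and |w| = 4p ≥ p.
By the pumping lemma, w = xyz with |xy| ≤ p and y is nonempty.
Since the first p symbols of w are all a's and |xy| ≤ p, y lies entirely in the leading a-block: y = a^k for some k with 1 ≤ k ≤ p.
Pump with i = 2: xy^2z = a^{p+k} b^p a^p b^p, of length 4p+k. Suppose this equals vv. The string starts with a and ends with b, so v does too; thus the boundary between the two copies of v is a b→a transition. There is exactly one such transition, at position 2p+k, so |v| = 2p+k and |vv| = 4p+2k ≠ 4p+k since k ≥ 1. So xy^2z ∉ L.
This contradicts the pumping lemma, so L is not regular.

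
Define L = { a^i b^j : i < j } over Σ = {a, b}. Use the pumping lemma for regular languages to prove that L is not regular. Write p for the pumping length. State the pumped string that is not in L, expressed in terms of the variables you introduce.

a^{p+k} b^{p+1}

Assume L is regular; let p be its pumping constant.
Choose w = a^p b^{p+1} ∈ L, with |w| = 2p+1 ≥ p.
By the pumping lemma, w = xyz with |xy| ≤ p and |y| ≥ 1.
Because |xy| ≤ p and w begins with p copies of a, we have y = a^k with 1 ≤ k ≤ p.
Consider xy^2z = a^{p+k} b^{p+1}. Since k ≥ 1, the a-count p+k is at least p+1, so i < j fails; thus xy^2z ∉ L.
Contradiction. Therefore L is not regular.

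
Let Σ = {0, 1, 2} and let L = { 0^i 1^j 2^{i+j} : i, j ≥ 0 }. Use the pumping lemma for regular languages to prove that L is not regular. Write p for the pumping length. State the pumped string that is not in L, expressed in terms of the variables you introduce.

Toward a contradiction, assume L is regular with pumping length p.
Take w = 0^p 1^p 2^{2p} ∈ L (with i=j=p, i+j=2p), |w| = 4p ≥ p.
By the pumping lemma, w = xyz with |xy| ≤ p and y is nonempty.
Because |xy| ≤ p and w begins with p copies of 0, we have y = 0^k with 1 ≤ k ≤ p.
Consider xy^2z = 0^{p+k} 1^p 2^{2p}. Now the 0- and 1-counts sum to 2p+k, but the 2-count is 2p ≠ 2p+k. So xy^2z ∉ L.
This is a contradiction; hence L is not regular.

0^{p+k} 1^p 2^{2p}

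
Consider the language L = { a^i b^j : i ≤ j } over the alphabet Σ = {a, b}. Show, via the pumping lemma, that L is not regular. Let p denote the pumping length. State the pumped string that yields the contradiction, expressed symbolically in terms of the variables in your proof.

Assume L is regular. Let p be the pumping length given by the pumping lemma.
Choose w = a^p b^p ∈ L, with |w| = 2p ≥ p.
Write w = xyz as guaranteed by the lemma, with |xy| ≤ p and |y| ≥ 1.
Since the first p symbols of w are all a's and |xy| ≤ p, y lies entirely in the leading a-block: y = a^k for some k with 1 ≤ k ≤ p.
Consider xy^2z = a^{p+k} b^p. Since k ≥ 1, the a-count p+k exceeds the b-count p, so i ≤ j fails; thus xy^2z ∉ L.
This is a contradiction; hence L is not regular.

a^{p+k} b^p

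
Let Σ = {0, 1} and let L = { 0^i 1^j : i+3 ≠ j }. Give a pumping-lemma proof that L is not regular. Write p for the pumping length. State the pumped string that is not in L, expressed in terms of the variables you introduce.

0^{p+p!} 1^{p+p!+3}

Assume L is regular; let p be its pumping constant.
Choose w = 0^p 1^{p+p!+3}. Since p ≠ (p+p!+3)-3 = p+p!, w ∈ L; and |w| ≥ p.
Write w = xyz as guaranteed by the lemma, with |xy| ≤ p and |y| ≥ 1.
Because |xy| ≤ p and w begins with p copies of 0, we have y = 0^k with 1 ≤ k ≤ p.
Since 1 ≤ k ≤ p, k divides p!; set t = 1 + p!/k. Then xy^t z has p + (p!/k)·k = p + p! copies of 0. Now the 0-count is p+p! and (1-count)-3 = (p+p!+3)-3 = p+p!, so i+3 ≠ j fails. So xy^t z = 0^{p+p!} 1^{p+p!+3} ∉ L.
Contradiction. Therefore L is not regular.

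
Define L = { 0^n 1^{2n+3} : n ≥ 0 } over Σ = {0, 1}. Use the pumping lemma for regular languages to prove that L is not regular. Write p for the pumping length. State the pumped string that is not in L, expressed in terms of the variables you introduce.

0^{p+k} 1^{2p+3}

Assume L is regular; let p be its pumping constant.
Choose w = 0^p 1^{2p+3}, which is in L with |w| = 3p+3 ≥ p.
By the pumping lemma, w = xyz with |xy| ≤ p and y is nonempty.
Because |xy| ≤ p and w begins with p copies of 0, we have y = 0^k with 1 ≤ k ≤ p.
Pump with i = 2: xy^2z = 0^{p+k} 1^{2p+3}. For this to lie in L we would need 2p+3 = 2(p+k)+3, which forces k = 0. But k ≥ 1, so xy^2z ∉ L.
Contradiction. Therefore L is not regular.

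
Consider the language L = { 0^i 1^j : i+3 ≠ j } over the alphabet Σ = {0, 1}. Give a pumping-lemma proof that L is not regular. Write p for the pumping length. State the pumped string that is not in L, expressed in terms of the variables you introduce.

Suppose for contradiction that L is regular, and let p be the pumping length.
Choose w = 0^p 1^{p+p!+3}. Since p ≠ (p+p!+3)-3 = p+p!, w ∈ L; and |w| ≥ p.
By the pumping lemma, w = xyz with |xy| ≤ p and |y| > 0.
Because |xy| ≤ p and w begins with p copies of 0, we have y = 0^k with 1 ≤ k ≤ p.
Since 1 ≤ k ≤ p, k divides p!; set t = 1 + p!/k. Then xy^t z has p + (p!/k)·k = p + p! copies of 0. Now the 0-count is p+p! and (1-count)-3 = (p+p!+3)-3 = p+p!, so i+3 ≠ j fails. So xy^t z = 0^{p+p!} 1^{p+p!+3} ∉ L.
This contradicts the pumping lemma, so L is not regular.

0^{p+p!} 1^{p+p!+3}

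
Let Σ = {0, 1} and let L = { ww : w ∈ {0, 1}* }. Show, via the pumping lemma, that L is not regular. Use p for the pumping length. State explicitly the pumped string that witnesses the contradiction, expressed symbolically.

0^{p+k} 1^p 0^p 1^p

Assume L is regular; let p be its pumping constant.
Take w = 0^p 1^p 0^p 1^p = uu where u = 0^p1^p; then w ∈ L and |w| = 4p ≥ p.
The pumping lemma gives a decomposition w = xyz where |xy| ≤ p and y is nonempty.
The first p characters of w are 0's, so xy (and hence y) consists only of 0's. Write y = 0^k, 1 ≤ k ≤ p.
Pump with i = 2: xy^2z = 0^{p+k} 1^p 0^p 1^p, of length 4p+k. Suppose this equals vv. The string starts with 0 and ends with 1, so v does too; thus the boundary between the two copies of v is a 1→0 transition. There is exactly one such transition, at position 2p+k, so |v| = 2p+k and |vv| = 4p+2k ≠ 4p+k since k ≥ 1. So xy^2z ∉ L.
This is a contradiction; hence L is not regular.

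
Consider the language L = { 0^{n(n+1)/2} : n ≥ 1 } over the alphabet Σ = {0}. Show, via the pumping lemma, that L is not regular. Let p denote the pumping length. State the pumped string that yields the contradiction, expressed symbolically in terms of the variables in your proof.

Toward a contradiction, assume L is regular with pumping length p.
Take w = 0^{p(p+1)/2} ∈ L with |w| = p(p+1)/2 ≥ p.
By the pumping lemma, w = xyz with |xy| ≤ p and y is nonempty.
Then y = 0^k for some k with 1 ≤ k ≤ p.
Pump with i = 2: xy^2z = 0^{p(p+1)/2+k}. Since 1 ≤ k ≤ p, p(p+1)/2 < p(p+1)/2+k ≤ p(p+1)/2+p < (p+1)(p+2)/2, so p(p+1)/2+k is strictly between consecutive triangular numbers. So xy^2z ∉ L.
This contradicts the pumping lemma, so L is not regular.

0^{p(p+1)/2+k}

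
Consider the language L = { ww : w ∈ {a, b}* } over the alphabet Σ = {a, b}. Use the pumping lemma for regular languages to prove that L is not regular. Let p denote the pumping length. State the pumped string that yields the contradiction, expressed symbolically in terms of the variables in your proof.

Assume L is regular; let p be its pumping constant.
Take w = a^p b^p a^p b^p = uu where u = a^pb^p; then w ∈ L and |w| = 4p ≥ p.
The pumping lemma gives a decomposition w = xyz where |xy| ≤ p and |y| ≥ 1.
The first p characters of w are a's, so xy (and hence y) consists only of a's. Write y = a^k, 1 ≤ k ≤ p.
Pump with i = 2: xy^2z = a^{p+k} b^p a^p b^p, of length 4p+k. Suppose this equals vv. The string starts with a and ends with b, so v does too; thus the boundary between the two copies of v is a b→a transition. There is exactly one such transition, at position 2p+k, so |v| = 2p+k and |vv| = 4p+2k ≠ 4p+k since k ≥ 1. So xy^2z ∉ L.
This contradicts the pumping lemma, so L is not regular.

a^{p+k} b^p a^p b^p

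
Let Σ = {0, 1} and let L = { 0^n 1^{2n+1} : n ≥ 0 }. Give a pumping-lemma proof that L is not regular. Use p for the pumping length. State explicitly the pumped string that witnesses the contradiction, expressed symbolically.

0^{p+k} 1^{2p+1}

Assume L is regular. Let p be the pumping length given by the pumping lemma.
Choose w = 0^p 1^{2p+1}, which is in L with |w| = 3p+1 ≥ p.
Write w = xyz as guaranteed by the lemma, with |xy| ≤ p and |y| > 0.
Because |xy| ≤ p and w begins with p copies of 0, we have y = 0^k with 1 ≤ k ≤ p.
Pump with i = 2: xy^2z = 0^{p+k} 1^{2p+1}. For this to lie in L we would need 2p+1 = 2(p+k)+1, which forces k = 0. But k ≥ 1, so xy^2z ∉ L.
This contradicts the pumping lemma, so L is not regular.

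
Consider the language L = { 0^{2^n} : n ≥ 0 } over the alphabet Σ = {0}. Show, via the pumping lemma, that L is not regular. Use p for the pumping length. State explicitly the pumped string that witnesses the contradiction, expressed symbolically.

Assume L is regular; let p be its pumping constant.
Take w = 0^{2^p} ∈ L with |w| = 2^p ≥ p.
Write w = xyz as guaranteed by the lemma, with |xy| ≤ p and |y| > 0.
Then y = 0^k for some k with 1 ≤ k ≤ p.
Pump with i = 2: xy^2z = 0^{2^p+k}. Since 1 ≤ k ≤ p < 2^p, we have 2^p < 2^p+k < 2^{p+1}, so 2^p+k is not a power of 2. So xy^2z ∉ L.
This is a contradiction; hence L is not regular.

0^{2^p+k}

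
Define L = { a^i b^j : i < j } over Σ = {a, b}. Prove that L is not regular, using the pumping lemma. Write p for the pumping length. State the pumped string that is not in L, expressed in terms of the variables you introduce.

Assume L is regular. Let p be the pumping length given by the pumping lemma.
Choose w = a^p b^{p+1} ∈ L, with |w| = 2p+1 ≥ p.
By the pumping lemma, w = xyz with |xy| ≤ p and |y| > 0.
Since the first p symbols of w are all a's and |xy| ≤ p, y lies entirely in the leading a-block: y = a^k for some k with 1 ≤ k ≤ p.
Consider xy^2z = a^{p+k} b^{p+1}. Since k ≥ 1, the a-count p+k is at least p+1, so i < j fails; thus xy^2z ∉ L.
This contradicts the pumping lemma, so L is not regular.

a^{p+k} b^{p+1}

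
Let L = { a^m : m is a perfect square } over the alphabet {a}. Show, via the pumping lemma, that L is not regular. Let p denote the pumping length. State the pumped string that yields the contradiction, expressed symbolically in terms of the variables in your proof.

Assume L is regular. Let p be the pumping length given by the pumping lemma.
Take w = a^{p²} ∈ L with |w| = p² ≥ p.
Write w = xyz as guaranteed by the lemma, with |xy| ≤ p and y is nonempty.
Then y = a^k for some k with 1 ≤ k ≤ p.
Pump with i = 2: xy^2z = a^{p²+k}. Since 1 ≤ k ≤ p, p² < p²+k ≤ p²+p < (p+1)², so p²+k lies strictly between consecutive squares and is not a perfect square. So xy^2z ∉ L.
This contradicts the pumping lemma, so L is not regular.

a^{p²+k}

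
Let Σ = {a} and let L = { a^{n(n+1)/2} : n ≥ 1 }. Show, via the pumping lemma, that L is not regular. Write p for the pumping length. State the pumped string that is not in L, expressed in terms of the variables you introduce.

Assume L is regular; let p be its pumping constant.
Take w = a^{p(p+1)/2} ∈ L with |w| = p(p+1)/2 ≥ p.
The pumping lemma gives a decomposition w = xyz where |xy| ≤ p and |y| ≥ 1.
Then y = a^k for some k with 1 ≤ k ≤ p.
Pump with i = 2: xy^2z = a^{p(p+1)/2+k}. Since 1 ≤ k ≤ p, p(p+1)/2 < p(p+1)/2+k ≤ p(p+1)/2+p < (p+1)(p+2)/2, so p(p+1)/2+k is strictly between consecutive triangular numbers. So xy^2z ∉ L.
This contradicts the pumping lemma, so L is not regular.

a^{p(p+1)/2+k}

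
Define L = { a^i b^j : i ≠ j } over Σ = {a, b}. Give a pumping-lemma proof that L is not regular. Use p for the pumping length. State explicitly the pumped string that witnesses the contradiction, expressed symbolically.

a^{p+p!} b^{p+p!}

Suppose for contradiction that L is regular, and let p be the pumping length.
Choose w = a^p b^{p+p!}. Since p ≠ p+p!, w ∈ L; and |w| ≥ p.
The pumping lemma gives a decomposition w = xyz where |xy| ≤ p and y is nonempty.
Because |xy| ≤ p and w begins with p copies of a, we have y = a^k with 1 ≤ k ≤ p.
Since 1 ≤ k ≤ p, k divides p!; set t = 1 + p!/k. Then xy^t z has p + (p!/k)·k = p + p! copies of a. Now the a-count equals the b-count, so i ≠ j fails. So xy^t z = a^{p+p!} b^{p+p!} ∉ L.
Contradiction. Therefore L is not regular.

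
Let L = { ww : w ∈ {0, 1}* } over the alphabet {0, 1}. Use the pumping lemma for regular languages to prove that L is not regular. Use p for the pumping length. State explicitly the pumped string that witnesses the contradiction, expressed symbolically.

Toward a contradiction, assume L is regular with pumping length p.
Take w = 0^p 1^p 0^p 1^p = uu where u = 0^p1^p; then w ∈ L and |w| = 4p ≥ p.
Write w = xyz as guaranteed by the lemma, with |xy| ≤ p and y is nonempty.
The first p characters of w are 0's, so xy (and hence y) consists only of 0's. Write y = 0^k, 1 ≤ k ≤ p.
Pump with i = 2: xy^2z = 0^{p+k} 1^p 0^p 1^p, of length 4p+k. Suppose this equals vv. The string starts with 0 and ends with 1, so v does too; thus the boundary between the two copies of v is a 1→0 transition. There is exactly one such transition, at position 2p+k, so |v| = 2p+k and |vv| = 4p+2k ≠ 4p+k since k ≥ 1. So xy^2z ∉ L.
Contradiction. Therefore L is not regular.

0^{p+k} 1^p 0^p 1^p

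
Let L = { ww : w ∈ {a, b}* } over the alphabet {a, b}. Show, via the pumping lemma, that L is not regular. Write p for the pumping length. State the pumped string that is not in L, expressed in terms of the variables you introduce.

Suppose for contradiction that L is regular, and let p be the pumping length.
Take w = a^p b^p a^p b^p = uu where u = a^pb^p; then w ∈ L and |w| = 4p ≥ p.
By the pumping lemma, w = xyz with |xy| ≤ p and y is nonempty.
The first p characters of w are a's, so xy (and hence y) consists only of a's. Write y = a^k, 1 ≤ k ≤ p.
Pump with i = 2: xy^2z = a^{p+k} b^p a^p b^p, of length 4p+k. Suppose this equals vv. The string starts with a and ends with b, so v does too; thus the boundary between the two copies of v is a b→a transition. There is exactly one such transition, at position 2p+k, so |v| = 2p+k and |vv| = 4p+2k ≠ 4p+k since k ≥ 1. So xy^2z ∉ L.
This is a contradiction; hence L is not regular.

a^{p+k} b^p a^p b^p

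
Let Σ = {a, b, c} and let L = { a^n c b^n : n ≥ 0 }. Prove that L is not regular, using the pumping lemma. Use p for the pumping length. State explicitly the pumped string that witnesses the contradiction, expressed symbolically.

a^{p+k} c b^p

Assume L is regular. Let p be the pumping length given by the pumping lemma.
Take w = a^p c b^p ∈ L with |w| = 2p+1 ≥ p.
Write w = xyz as guaranteed by the lemma, with |xy| ≤ p and |y| ≥ 1.
Since the first p symbols of w are all a's and |xy| ≤ p, y lies entirely in the leading a-block: y = a^k for some k with 1 ≤ k ≤ p.
Pump with i = 2: xy^2z = a^{p+k} c b^p, which would require p+k = p. But k ≥ 1, so xy^2z ∉ L.
This is a contradiction; hence L is not regular.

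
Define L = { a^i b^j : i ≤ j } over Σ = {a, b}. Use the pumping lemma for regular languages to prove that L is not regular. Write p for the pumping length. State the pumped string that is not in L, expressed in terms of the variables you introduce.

a^{p+k} b^p

Assume L is regular; let p be its pumping constant.
Choose w = a^p b^p ∈ L, with |w| = 2p ≥ p.
Write w = xyz as guaranteed by the lemma, with |xy| ≤ p and y is nonempty.
Because |xy| ≤ p and w begins with p copies of a, we have y = a^k with 1 ≤ k ≤ p.
Consider xy^2z = a^{p+k} b^p. Since k ≥ 1, the a-count p+k exceeds the b-count p, so i ≤ j fails; thus xy^2z ∉ L.
Contradiction. Therefore L is not regular.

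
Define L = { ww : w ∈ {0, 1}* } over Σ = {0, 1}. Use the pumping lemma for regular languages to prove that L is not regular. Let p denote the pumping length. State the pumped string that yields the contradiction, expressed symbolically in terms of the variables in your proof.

Assume L is regular; let p be its pumping constant.
Take w = 0^p 1^p 0^p 1^p = uu where u = 0^p1^p; then w ∈ L and |w| = 4p ≥ p.
Write w = xyz as guaranteed by the lemma, with |xy| ≤ p and |y| > 0.
Because |xy| ≤ p and w begins with p copies of 0, we have y = 0^k with 1 ≤ k ≤ p.
Pump with i = 2: xy^2z = 0^{p+k} 1^p 0^p 1^p, of length 4p+k. Suppose this equals vv. The string starts with 0 and ends with 1, so v does too; thus the boundary between the two copies of v is a 1→0 transition. There is exactly one such transition, at position 2p+k, so |v| = 2p+k and |vv| = 4p+2k ≠ 4p+k since k ≥ 1. So xy^2z ∉ L.
This contradicts the pumping lemma, so L is not regular.

0^{p+k} 1^p 0^p 1^p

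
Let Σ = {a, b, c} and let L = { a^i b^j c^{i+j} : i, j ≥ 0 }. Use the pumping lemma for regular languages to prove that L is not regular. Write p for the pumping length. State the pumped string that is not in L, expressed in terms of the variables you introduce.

a^{p+k} b^p c^{2p}

Suppose for contradiction that L is regular, and let p be the pumping length.
Take w = a^p b^p c^{2p} ∈ L (with i=j=p, i+j=2p), |w| = 4p ≥ p.
By the pumping lemma, w = xyz with |xy| ≤ p and |y| > 0.
Since the first p symbols of w are all a's and |xy| ≤ p, y lies entirely in the leading a-block: y = a^k for some k with 1 ≤ k ≤ p.
Consider xy^2z = a^{p+k} b^p c^{2p}. Now the a- and b-counts sum to 2p+k, but the c-count is 2p ≠ 2p+k. So xy^2z ∉ L.
Contradiction. Therefore L is not regular.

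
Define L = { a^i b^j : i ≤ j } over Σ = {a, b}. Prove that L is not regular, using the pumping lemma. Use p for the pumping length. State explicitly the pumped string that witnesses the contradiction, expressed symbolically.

a^{p+k} b^p

Assume L is regular; let p be its pumping constant.
Choose w = a^p b^p ∈ L, with |w| = 2p ≥ p.
By the pumping lemma, w = xyz with |xy| ≤ p and |y| ≥ 1.
Since the first p symbols of w are all a's and |xy| ≤ p, y lies entirely in the leading a-block: y = a^k for some k with 1 ≤ k ≤ p.
Consider xy^2z = a^{p+k} b^p. Since k ≥ 1, the a-count p+k exceeds the b-count p, so i ≤ j fails; thus xy^2z ∉ L.
Contradiction. Therefore L is not regular.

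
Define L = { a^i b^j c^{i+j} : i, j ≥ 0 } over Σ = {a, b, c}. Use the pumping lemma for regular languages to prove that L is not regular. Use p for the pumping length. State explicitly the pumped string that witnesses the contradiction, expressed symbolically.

a^{p+k} b^p c^{2p}

Suppose for contradiction that L is regular, and let p be the pumping length.
Take w = a^p b^p c^{2p} ∈ L (with i=j=p, i+j=2p), |w| = 4p ≥ p.
The pumping lemma gives a decomposition w = xyz where |xy| ≤ p and |y| ≥ 1.
Since the first p symbols of w are all a's and |xy| ≤ p, y lies entirely in the leading a-block: y = a^k for some k with 1 ≤ k ≤ p.
Consider xy^2z = a^{p+k} b^p c^{2p}. Now the a- and b-counts sum to 2p+k, but the c-count is 2p ≠ 2p+k. So xy^2z ∉ L.
This contradicts the pumping lemma, so L is not regular.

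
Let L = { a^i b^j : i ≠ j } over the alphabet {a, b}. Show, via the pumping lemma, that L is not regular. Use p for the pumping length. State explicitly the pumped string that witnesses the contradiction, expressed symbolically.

Assume L is regular; let p be its pumping constant.
Choose w = a^p b^{p+p!}. Since p ≠ p+p!, w ∈ L; and |w| ≥ p.
By the pumping lemma, w = xyz with |xy| ≤ p and y is nonempty.
Since the first p symbols of w are all a's and |xy| ≤ p, y lies entirely in the leading a-block: y = a^k for some k with 1 ≤ k ≤ p.
Since 1 ≤ k ≤ p, k divides p!; set t = 1 + p!/k. Then xy^t z has p + (p!/k)·k = p + p! copies of a. Now the a-count equals the b-count, so i ≠ j fails. So xy^t z = a^{p+p!} b^{p+p!} ∉ L.
This is a contradiction; hence L is not regular.

a^{p+p!} b^{p+p!}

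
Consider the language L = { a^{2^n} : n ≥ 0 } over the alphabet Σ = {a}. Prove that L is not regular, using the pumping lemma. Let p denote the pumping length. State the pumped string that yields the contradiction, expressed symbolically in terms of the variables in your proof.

a^{2^p+k}

Assume L is regular; let p be its pumping constant.
Take w = a^{2^p} ∈ L with |w| = 2^p ≥ p.
The pumping lemma gives a decomposition w = xyz where |xy| ≤ p and |y| ≥ 1.
Then y = a^k for some k with 1 ≤ k ≤ p.
Pump with i = 2: xy^2z = a^{2^p+k}. Since 1 ≤ k ≤ p < 2^p, we have 2^p < 2^p+k < 2^{p+1}, so 2^p+k is not a power of 2. So xy^2z ∉ L.
This is a contradiction; hence L is not regular.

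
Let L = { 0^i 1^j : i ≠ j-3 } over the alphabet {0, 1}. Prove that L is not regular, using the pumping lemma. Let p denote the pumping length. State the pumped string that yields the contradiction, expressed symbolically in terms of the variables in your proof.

0^{p+p!} 1^{p+p!+3}

Suppose for contradiction that L is regular, and let p be the pumping length.
Choose w = 0^p 1^{p+p!+3}. Since p ≠ (p+p!+3)-3 = p+p!, w ∈ L; and |w| ≥ p.
The pumping lemma gives a decomposition w = xyz where |xy| ≤ p and |y| > 0.
The first p characters of w are 0's, so xy (and hence y) consists only of 0's. Write y = 0^k, 1 ≤ k ≤ p.
Since 1 ≤ k ≤ p, k divides p!; set t = 1 + p!/k. Then xy^t z has p + (p!/k)·k = p + p! copies of 0. Now the 0-count is p+p! and (1-count)-3 = (p+p!+3)-3 = p+p!, so i ≠ j-3 fails. So xy^t z = 0^{p+p!} 1^{p+p!+3} ∉ L.
Contradiction. Therefore L is not regular.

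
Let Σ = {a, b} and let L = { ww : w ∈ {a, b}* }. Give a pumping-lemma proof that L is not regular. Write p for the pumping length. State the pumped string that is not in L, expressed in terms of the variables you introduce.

Assume L is regular. Let p be the pumping length given by the pumping lemma.
Take w = a^p b^p a^p b^p = uu where u = a^pb^p; then w ∈ L and |w| = 4p ≥ p.
By the pumping lemma, w = xyz with |xy| ≤ p and |y| > 0.
Because |xy| ≤ p and w begins with p copies of a, we have y = a^k with 1 ≤ k ≤ p.
Pump with i = 2: xy^2z = a^{p+k} b^p a^p b^p, of length 4p+k. Suppose this equals vv. The string starts with a and ends with b, so v does too; thus the boundary between the two copies of v is a b→a transition. There is exactly one such transition, at position 2p+k, so |v| = 2p+k and |vv| = 4p+2k ≠ 4p+k since k ≥ 1. So xy^2z ∉ L.
This is a contradiction; hence L is not regular.

a^{p+k} b^p a^p b^p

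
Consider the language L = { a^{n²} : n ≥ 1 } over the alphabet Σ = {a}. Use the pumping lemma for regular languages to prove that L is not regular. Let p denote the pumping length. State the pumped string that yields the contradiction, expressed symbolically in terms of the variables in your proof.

a^{p²+k}

Assume L is regular. Let p be the pumping length given by the pumping lemma.
Take w = a^{p²} ∈ L with |w| = p² ≥ p.
By the pumping lemma, w = xyz with |xy| ≤ p and y is nonempty.
Then y = a^k for some k with 1 ≤ k ≤ p.
Pump with i = 2: xy^2z = a^{p²+k}. Since 1 ≤ k ≤ p, p² < p²+k ≤ p²+p < (p+1)², so p²+k lies strictly between consecutive squares and is not a perfect square. So xy^2z ∉ L.
Contradiction. Therefore L is not regular.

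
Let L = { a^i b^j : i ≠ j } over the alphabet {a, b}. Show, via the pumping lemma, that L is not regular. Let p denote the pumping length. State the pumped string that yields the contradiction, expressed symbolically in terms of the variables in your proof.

a^{p+p!} b^{p+p!}

Assume L is regular; let p be its pumping constant.
Choose w = a^p b^{p+p!}. Since p ≠ p+p!, w ∈ L; and |w| ≥ p.
Write w = xyz as guaranteed by the lemma, with |xy| ≤ p and |y| > 0.
Since the first p symbols of w are all a's and |xy| ≤ p, y lies entirely in the leading a-block: y = a^k for some k with 1 ≤ k ≤ p.
Since 1 ≤ k ≤ p, k divides p!; set t = 1 + p!/k. Then xy^t z has p + (p!/k)·k = p + p! copies of a. Now the a-count equals the b-count, so i ≠ j fails. So xy^t z = a^{p+p!} b^{p+p!} ∉ L.
Contradiction. Therefore L is not regular.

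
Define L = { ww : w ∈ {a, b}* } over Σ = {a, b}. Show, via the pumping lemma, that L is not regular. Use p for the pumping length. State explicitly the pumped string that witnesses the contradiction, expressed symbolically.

Assume L is regular. Let p be the pumping length given by the pumping lemma.
Take w = a^p b^p a^p b^p = uu where u = a^pb^p; then w ∈ L and |w| = 4p ≥ p.
By the pumping lemma, w = xyz with |xy| ≤ p and |y| > 0.
The first p characters of w are a's, so xy (and hence y) consists only of a's. Write y = a^k, 1 ≤ k ≤ p.
Pump with i = 2: xy^2z = a^{p+k} b^p a^p b^p, of length 4p+k. Suppose this equals vv. The string starts with a and ends with b, so v does too; thus the boundary between the two copies of v is a b→a transition. There is exactly one such transition, at position 2p+k, so |v| = 2p+k and |vv| = 4p+2k ≠ 4p+k since k ≥ 1. So xy^2z ∉ L.
Contradiction. Therefore L is not regular.

a^{p+k} b^p a^p b^p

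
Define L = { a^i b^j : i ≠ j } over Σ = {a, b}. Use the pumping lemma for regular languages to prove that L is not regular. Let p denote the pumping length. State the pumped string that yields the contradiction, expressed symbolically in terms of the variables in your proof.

a^{p+p!} b^{p+p!}

Suppose for contradiction that L is regular, and let p be the pumping length.
Choose w = a^p b^{p+p!}. Since p ≠ p+p!, w ∈ L; and |w| ≥ p.
By the pumping lemma, w = xyz with |xy| ≤ p and |y| ≥ 1.
Because |xy| ≤ p and w begins with p copies of a, we have y = a^k with 1 ≤ k ≤ p.
Since 1 ≤ k ≤ p, k divides p!; set t = 1 + p!/k. Then xy^t z has p + (p!/k)·k = p + p! copies of a. Now the a-count equals the b-count, so i ≠ j fails. So xy^t z = a^{p+p!} b^{p+p!} ∉ L.
This contradicts the pumping lemma, so L is not regular.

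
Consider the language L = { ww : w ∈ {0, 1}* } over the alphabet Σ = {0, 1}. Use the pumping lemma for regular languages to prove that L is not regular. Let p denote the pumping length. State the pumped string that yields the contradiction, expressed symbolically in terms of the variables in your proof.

Suppose for contradiction that L is regular, and let p be the pumping length.
Take w = 0^p 1^p 0^p 1^p = uu where u = 0^p1^p; then w ∈ L and |w| = 4p ≥ p.
By the pumping lemma, w = xyz with |xy| ≤ p and |y| ≥ 1.
Because |xy| ≤ p and w begins with p copies of 0, we have y = 0^k with 1 ≤ k ≤ p.
Pump with i = 2: xy^2z = 0^{p+k} 1^p 0^p 1^p, of length 4p+k. Suppose this equals vv. The string starts with 0 and ends with 1, so v does too; thus the boundary between the two copies of v is a 1→0 transition. There is exactly one such transition, at position 2p+k, so |v| = 2p+k and |vv| = 4p+2k ≠ 4p+k since k ≥ 1. So xy^2z ∉ L.
This contradicts the pumping lemma, so L is not regular.

0^{p+k} 1^p 0^p 1^p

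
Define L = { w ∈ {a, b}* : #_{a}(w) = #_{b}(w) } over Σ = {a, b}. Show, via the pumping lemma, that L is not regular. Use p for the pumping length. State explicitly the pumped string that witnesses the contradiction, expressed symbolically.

Toward a contradiction, assume L is regular with pumping length p.
Choose w = a^p b^p ∈ L with |w| = 2p ≥ p.
Write w = xyz as guaranteed by the lemma, with |xy| ≤ p and |y| ≥ 1.
The first p characters of w are a's, so xy (and hence y) consists only of a's. Write y = a^k, 1 ≤ k ≤ p.
Pump with i = 2: xy^2z = a^{p+k} b^p has p+k occurrences of a but only p of b. Since k ≥ 1 the counts differ, so xy^2z ∉ L.
This contradicts the pumping lemma, so L is not regular.

a^{p+k} b^p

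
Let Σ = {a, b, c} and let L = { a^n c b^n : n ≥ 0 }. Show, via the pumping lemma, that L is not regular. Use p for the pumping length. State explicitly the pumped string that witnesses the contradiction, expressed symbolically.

Assume L is regular. Let p be the pumping length given by the pumping lemma.
Take w = a^p c b^p ∈ L with |w| = 2p+1 ≥ p.
By the pumping lemma, w = xyz with |xy| ≤ p and y is nonempty.
Since the first p symbols of w are all a's and |xy| ≤ p, y lies entirely in the leading a-block: y = a^k for some k with 1 ≤ k ≤ p.
Pump with i = 2: xy^2z = a^{p+k} c b^p, which would require p+k = p. But k ≥ 1, so xy^2z ∉ L.
This contradicts the pumping lemma, so L is not regular.

a^{p+k} c b^p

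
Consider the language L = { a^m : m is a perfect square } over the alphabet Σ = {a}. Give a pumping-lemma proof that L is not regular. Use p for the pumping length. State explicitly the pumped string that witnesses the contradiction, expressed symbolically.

Toward a contradiction, assume L is regular with pumping length p.
Take w = a^{p²} ∈ L with |w| = p² ≥ p.
The pumping lemma gives a decomposition w = xyz where |xy| ≤ p and |y| ≥ 1.
Then y = a^k for some k with 1 ≤ k ≤ p.
Pump with i = 2: xy^2z = a^{p²+k}. Since 1 ≤ k ≤ p, p² < p²+k ≤ p²+p < (p+1)², so p²+k lies strictly between consecutive squares and is not a perfect square. So xy^2z ∉ L.
Contradiction. Therefore L is not regular.

a^{p²+k}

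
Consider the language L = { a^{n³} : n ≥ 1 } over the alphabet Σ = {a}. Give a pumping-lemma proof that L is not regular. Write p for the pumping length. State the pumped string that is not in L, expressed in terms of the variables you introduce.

a^{p³+k}

Toward a contradiction, assume L is regular with pumping length p.
Take w = a^{p³} ∈ L with |w| = p³ ≥ p.
Write w = xyz as guaranteed by the lemma, with |xy| ≤ p and |y| ≥ 1.
Then y = a^k for some k with 1 ≤ k ≤ p.
Pump with i = 2: xy^2z = a^{p³+k}. Since 1 ≤ k ≤ p, p³ < p³+k ≤ p³+p < p³+3p²+3p+1 = (p+1)³, so p³+k is not a perfect cube. So xy^2z ∉ L.
This is a contradiction; hence L is not regular.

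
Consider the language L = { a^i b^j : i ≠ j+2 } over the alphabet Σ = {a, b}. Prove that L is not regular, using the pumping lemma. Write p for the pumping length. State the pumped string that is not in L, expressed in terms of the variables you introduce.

Assume L is regular; let p be its pumping constant.
Choose w = a^p b^{p+p!-2}. Since p ≠ (p+p!-2)+2 = p+p!, w ∈ L; and |w| ≥ p.
Write w = xyz as guaranteed by the lemma, with |xy| ≤ p and |y| ≥ 1.
The first p characters of w are a's, so xy (and hence y) consists only of a's. Write y = a^k, 1 ≤ k ≤ p.
Since 1 ≤ k ≤ p, k divides p!; set t = 1 + p!/k. Then xy^t z has p + (p!/k)·k = p + p! copies of a. Now the a-count is p+p! and (b-count)+2 = (p+p!-2)+2 = p+p!, so i ≠ j+2 fails. So xy^t z = a^{p+p!} b^{p+p!-2} ∉ L.
This contradicts the pumping lemma, so L is not regular.

a^{p+p!} b^{p+p!-2}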